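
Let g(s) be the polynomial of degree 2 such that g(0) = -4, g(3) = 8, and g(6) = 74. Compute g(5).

Forward differences of the values at s = 0, 3, 6:
  g  : -4  8  74
  Δ  : 12  66
  Δ^2: 54
The second differences are constant, confirming degree 2.
Interpolating (Newton forward form) and evaluating at s = 5 gives g(5) = 46.

46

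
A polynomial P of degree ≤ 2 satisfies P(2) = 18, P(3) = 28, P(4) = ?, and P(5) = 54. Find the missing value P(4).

40

The 3 known points determine the degree-2 polynomial uniquely.
Write P(x) = ax^2 + bx + c. Substituting each data point gives a linear system:
  4a + 2b + c = 18
  9a + 3b + c = 28
  25a + 5b + c = 54
Solving the system yields a = 1, b = 5, c = 4.
So P(x) = x² + 5x + 4.
Then P(4) = 40.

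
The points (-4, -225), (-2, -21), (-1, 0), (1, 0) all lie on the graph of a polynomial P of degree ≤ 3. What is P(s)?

P(s) = 4s^3 + s^2 - 4s - 1

Write P(s) = as^3 + bs^2 + cs + d. Substituting each data point gives a linear system:
  -64a + 16b - 4c + d = -225
  -8a + 4b - 2c + d = -21
  -a + b - c + d = 0
  a + b + c + d = 0
Solving the system yields a = 4, b = 1, c = -4, d = -1.
So P(s) = 4s³ + s² - 4s - 1.
Check: P(-4) = -225. ✓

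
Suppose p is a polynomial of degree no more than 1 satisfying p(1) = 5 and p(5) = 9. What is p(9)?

13

Write p(s) = as + b. Substituting each data point gives a linear system:
  a + b = 5
  5a + b = 9
Solving the system yields a = 1, b = 4.
So p(s) = s + 4.
Then p(9) = 13.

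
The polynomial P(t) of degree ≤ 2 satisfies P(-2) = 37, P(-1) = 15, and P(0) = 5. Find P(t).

P(t) = 6t^2 - 4t + 5

Write P(t) = at^2 + bt + c. Substituting each data point gives a linear system:
  4a - 2b + c = 37
  a - b + c = 15
  c = 5
Solving the system yields a = 6, b = -4, c = 5.
So P(t) = 6t^2 - 4t + 5.
Check: P(0) = 5. ✓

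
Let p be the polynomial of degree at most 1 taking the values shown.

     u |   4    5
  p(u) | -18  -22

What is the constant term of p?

Write p(u) = au + b. Substituting each data point gives a linear system:
  4a + b = -18
  5a + b = -22
Solving the system yields a = -4, b = -2.
So p(u) = -4u - 2.
The constant term is -2.

-2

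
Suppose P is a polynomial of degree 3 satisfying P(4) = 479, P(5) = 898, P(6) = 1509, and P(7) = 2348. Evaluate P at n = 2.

73

Write P(n) = an^3 + bn^2 + cn + d. Substituting each data point gives a linear system:
  64a + 16b + 4c + d = 479
  125a + 25b + 5c + d = 898
  216a + 36b + 6c + d = 1509
  343a + 49b + 7c + d = 2348
Solving the system yields a = 6, b = 6, c = -1, d = 3.
So P(n) = 6n³ + 6n² - n + 3.
Then P(2) = 73.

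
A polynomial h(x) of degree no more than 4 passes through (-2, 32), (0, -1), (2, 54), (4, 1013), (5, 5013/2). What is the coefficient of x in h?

Write h(x) = ax^4 + bx^3 + cx^2 + dx + e. Substituting each data point gives a linear system:
  16a - 8b + 4c - 2d + e = 32
  e = -1
  16a + 8b + 4c + 2d + e = 54
  256a + 64b + 16c + 4d + e = 1013
  625a + 125b + 25c + 5d + e = 5013/2
Solving the system yields a = 4, b = 1, c = -5, d = 3/2, e = -1.
So h(x) = 4x⁴ + x³ - 5x² + (3/2)x - 1.
The coefficient of x is 3/2.

3/2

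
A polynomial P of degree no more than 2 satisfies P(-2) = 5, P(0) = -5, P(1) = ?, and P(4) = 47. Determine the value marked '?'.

The 3 known points determine the degree-2 polynomial uniquely.
Write P(x) = ax^2 + bx + c. Substituting each data point gives a linear system:
  4a - 2b + c = 5
  c = -5
  16a + 4b + c = 47
Solving the system yields a = 3, b = 1, c = -5.
So P(x) = 3x^2 + x - 5.
Then P(1) = -1.

-1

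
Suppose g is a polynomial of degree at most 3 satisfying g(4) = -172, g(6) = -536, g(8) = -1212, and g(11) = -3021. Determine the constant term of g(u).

4

Write g(u) = au^3 + bu^2 + cu + d. Substituting each data point gives a linear system:
  64a + 16b + 4c + d = -172
  216a + 36b + 6c + d = -536
  512a + 64b + 8c + d = -1212
  1331a + 121b + 11c + d = -3021
Solving the system yields a = -2, b = -3, c = 0, d = 4.
So g(u) = -2u³ - 3u² + 4.
The constant term is 4.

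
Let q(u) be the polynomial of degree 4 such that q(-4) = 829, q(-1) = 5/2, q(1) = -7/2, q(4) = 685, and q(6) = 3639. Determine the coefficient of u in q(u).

-2

Write q(u) = au^4 + bu^3 + cu^2 + du + e. Substituting each data point gives a linear system:
  256a - 64b + 16c - 4d + e = 829
  a - b + c - d + e = 5/2
  a + b + c + d + e = -7/2
  256a + 64b + 16c + 4d + e = 685
  1296a + 216b + 36c + 6d + e = 3639
Solving the system yields a = 3, b = -1, c = -1/2, d = -2, e = -3.
So q(u) = 3u⁴ - u³ - (1/2)u² - 2u - 3.
The coefficient of u is -2.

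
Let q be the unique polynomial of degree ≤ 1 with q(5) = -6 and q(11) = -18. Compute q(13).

Write q(u) = au + b. Substituting each data point gives a linear system:
  5a + b = -6
  11a + b = -18
Solving the system yields a = -2, b = 4.
So q(u) = -2u + 4.
Then q(13) = -22.

-22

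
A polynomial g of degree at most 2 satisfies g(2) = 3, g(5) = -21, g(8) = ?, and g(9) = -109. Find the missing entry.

The 3 known points determine the degree-2 polynomial uniquely.
Write g(x) = ax^2 + bx + c. Substituting each data point gives a linear system:
  4a + 2b + c = 3
  25a + 5b + c = -21
  81a + 9b + c = -109
Solving the system yields a = -2, b = 6, c = -1.
So g(x) = -2x^2 + 6x - 1.
Then g(8) = -81.

-81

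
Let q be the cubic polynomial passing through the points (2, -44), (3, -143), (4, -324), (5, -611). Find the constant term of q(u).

4

Write q(u) = au^3 + bu^2 + cu + d. Substituting each data point gives a linear system:
  8a + 4b + 2c + d = -44
  27a + 9b + 3c + d = -143
  64a + 16b + 4c + d = -324
  125a + 25b + 5c + d = -611
Solving the system yields a = -4, b = -5, c = 2, d = 4.
So q(u) = -4u³ - 5u² + 2u + 4.
The constant term is 4.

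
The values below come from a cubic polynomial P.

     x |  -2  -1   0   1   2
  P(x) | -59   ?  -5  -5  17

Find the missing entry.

-13

The 4 known points determine the degree-3 polynomial uniquely.
Write P(x) = ax^3 + bx^2 + cx + d. Substituting each data point gives a linear system:
  -8a + 4b - 2c + d = -59
  d = -5
  a + b + c + d = -5
  8a + 4b + 2c + d = 17
Solving the system yields a = 5, b = -4, c = -1, d = -5.
So P(x) = 5x³ - 4x² - x - 5.
Then P(-1) = -13.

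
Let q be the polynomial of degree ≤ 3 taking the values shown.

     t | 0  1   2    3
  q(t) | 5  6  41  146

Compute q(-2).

Write q(t) = at^3 + bt^2 + ct + d. Substituting each data point gives a linear system:
  d = 5
  a + b + c + d = 6
  8a + 4b + 2c + d = 41
  27a + 9b + 3c + d = 146
Solving the system yields a = 6, b = -1, c = -4, d = 5.
So q(t) = 6t³ - t² - 4t + 5.
Then q(-2) = -39.

-39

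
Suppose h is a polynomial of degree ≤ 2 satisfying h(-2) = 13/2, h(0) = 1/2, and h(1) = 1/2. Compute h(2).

Using the Lagrange interpolation formula with nodes -2, 0, 1:
  L_0(t) = t(t - 1) / 6
  L_1(t) = (t + 2)(t - 1) / -2
  L_2(t) = (t + 2)t / 3
Then h(t) = 13/2·L_0(t) + 1/2·L_1(t) + 1/2·L_2(t).
Expanding and collecting terms gives h(t) = t^2 - t + 1/2.
Evaluating at t = 2: h(2) = 5/2.

5/2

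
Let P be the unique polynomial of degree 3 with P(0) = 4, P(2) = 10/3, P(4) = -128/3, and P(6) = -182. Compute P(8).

-1388/3

Forward differences of the values at u = 0, 2, 4, 6:
  P  : 4  10/3  -128/3  -182
  Δ  : -2/3  -46  -418/3
  Δ^2: -136/3  -280/3
  Δ^3: -48
The third differences are constant, confirming degree 3.
Interpolating (Newton forward form) and evaluating at u = 8 gives P(8) = -1388/3.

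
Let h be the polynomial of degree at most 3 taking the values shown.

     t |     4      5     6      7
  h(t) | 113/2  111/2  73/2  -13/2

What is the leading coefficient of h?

Write h(t) = at^3 + bt^2 + ct + d. Substituting each data point gives a linear system:
  64a + 16b + 4c + d = 113/2
  125a + 25b + 5c + d = 111/2
  216a + 36b + 6c + d = 73/2
  343a + 49b + 7c + d = -13/2
Solving the system yields a = -1, b = 6, c = 6, d = 1/2.
So h(t) = -t^3 + 6t^2 + 6t + 1/2.
The leading coefficient is -1.

-1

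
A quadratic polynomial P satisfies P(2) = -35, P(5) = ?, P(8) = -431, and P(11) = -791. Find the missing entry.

-179

On equispaced nodes a degree-2 polynomial has vanishing third forward difference, so
  - P(2) + 3·P(5) - 3·P(8) + P(11) = 0.
Substituting the known values and solving for P(5):
  3·P(5) = -537
  P(5) = -179.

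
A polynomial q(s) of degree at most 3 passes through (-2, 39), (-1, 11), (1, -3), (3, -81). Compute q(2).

Write q(s) = as^3 + bs^2 + cs + d. Substituting each data point gives a linear system:
  -8a + 4b - 2c + d = 39
  -a + b - c + d = 11
  a + b + c + d = -3
  27a + 9b + 3c + d = -81
Solving the system yields a = -3, b = 1, c = -4, d = 3.
So q(s) = -3s³ + s² - 4s + 3.
Then q(2) = -25.

-25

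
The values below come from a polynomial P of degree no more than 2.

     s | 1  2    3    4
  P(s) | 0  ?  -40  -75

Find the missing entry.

On equispaced nodes a degree-2 polynomial has vanishing third forward difference, so
  - P(1) + 3·P(2) - 3·P(3) + P(4) = 0.
Substituting the known values and solving for P(2):
  3·P(2) = -45
  P(2) = -15.

-15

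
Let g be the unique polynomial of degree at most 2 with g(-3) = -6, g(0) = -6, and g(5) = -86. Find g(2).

-26

Write g(u) = au^2 + bu + c. Substituting each data point gives a linear system:
  9a - 3b + c = -6
  c = -6
  25a + 5b + c = -86
Solving the system yields a = -2, b = -6, c = -6.
So g(u) = -2u^2 - 6u - 6.
Then g(2) = -26.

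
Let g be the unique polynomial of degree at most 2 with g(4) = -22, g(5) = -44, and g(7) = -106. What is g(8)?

-146

Using the Lagrange interpolation formula with nodes 4, 5, 7:
  L_0(u) = (u - 5)(u - 7) / 3
  L_1(u) = (u - 4)(u - 7) / -2
  L_2(u) = (u - 4)(u - 5) / 6
Then g(u) = -22·L_0(u) - 44·L_1(u) - 106·L_2(u).
Expanding and collecting terms gives g(u) = -3u² + 5u + 6.
Evaluating at u = 8: g(8) = -146.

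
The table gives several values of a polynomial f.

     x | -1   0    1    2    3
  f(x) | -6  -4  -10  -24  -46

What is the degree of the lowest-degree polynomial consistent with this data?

2

Forward differences of the values at x = -1, 0, 1, 2, 3:
  f  : -6  -4  -10  -24  -46
  Δ  : 2  -6  -14  -22
  Δ^2: -8  -8  -8
  Δ^3: 0  0
  Δ^4: 0
The second differences are constant (-8) and nonzero, while all higher differences vanish, so the minimal degree is 2.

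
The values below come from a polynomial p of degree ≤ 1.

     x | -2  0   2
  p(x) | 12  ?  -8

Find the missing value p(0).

2

On equispaced nodes a degree-1 polynomial has vanishing second forward difference, so
  p(-2) - 2·p(0) + p(2) = 0.
Substituting the known values and solving for p(0):
  -2·p(0) = -4
  p(0) = 2.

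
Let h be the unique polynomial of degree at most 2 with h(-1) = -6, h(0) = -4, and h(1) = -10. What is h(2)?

Forward differences of the values at s = -1, 0, 1:
  h  : -6  -4  -10
  Δ  : 2  -6
  Δ^2: -8
The second differences are constant, confirming degree 2.
Interpolating (Newton forward form) and evaluating at s = 2 gives h(2) = -24.

-24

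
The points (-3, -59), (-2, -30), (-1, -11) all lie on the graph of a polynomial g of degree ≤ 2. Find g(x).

Write g(x) = ax^2 + bx + c. Substituting each data point gives a linear system:
  9a - 3b + c = -59
  4a - 2b + c = -30
  a - b + c = -11
Solving the system yields a = -5, b = 4, c = -2.
So g(x) = -5x^2 + 4x - 2.
Check: g(-1) = -11. ✓

g(x) = -5x^2 + 4x - 2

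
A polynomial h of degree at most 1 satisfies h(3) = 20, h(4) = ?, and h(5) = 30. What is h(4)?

25

On equispaced nodes a degree-1 polynomial has vanishing second forward difference, so
  h(3) - 2·h(4) + h(5) = 0.
Substituting the known values and solving for h(4):
  -2·h(4) = -50
  h(4) = 25.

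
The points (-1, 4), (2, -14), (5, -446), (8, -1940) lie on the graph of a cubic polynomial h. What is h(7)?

Write h(t) = at^3 + bt^2 + ct + d. Substituting each data point gives a linear system:
  -a + b - c + d = 4
  8a + 4b + 2c + d = -14
  125a + 25b + 5c + d = -446
  512a + 64b + 8c + d = -1940
Solving the system yields a = -4, b = 1, c = 5, d = 4.
So h(t) = -4t³ + t² + 5t + 4.
Then h(7) = -1284.

-1284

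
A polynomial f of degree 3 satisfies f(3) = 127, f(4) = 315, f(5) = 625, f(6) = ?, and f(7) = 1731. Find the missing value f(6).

On equispaced nodes a degree-3 polynomial has vanishing fourth forward difference, so
  f(3) - 4·f(4) + 6·f(5) - 4·f(6) + f(7) = 0.
Substituting the known values and solving for f(6):
  -4·f(6) = -4348
  f(6) = 1087.

1087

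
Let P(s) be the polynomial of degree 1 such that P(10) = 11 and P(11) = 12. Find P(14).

15

Using the Lagrange interpolation formula with nodes 10, 11:
  L_0(s) = (s - 11) / -1
  L_1(s) = (s - 10) / 1
Then P(s) = 11·L_0(s) + 12·L_1(s).
Expanding and collecting terms gives P(s) = s + 1.
Evaluating at s = 14: P(14) = 15.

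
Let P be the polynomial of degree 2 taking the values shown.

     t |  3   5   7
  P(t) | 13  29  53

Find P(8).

68

Using the Lagrange interpolation formula with nodes 3, 5, 7:
  L_0(t) = (t - 5)(t - 7) / 8
  L_1(t) = (t - 3)(t - 7) / -4
  L_2(t) = (t - 3)(t - 5) / 8
Then P(t) = 13·L_0(t) + 29·L_1(t) + 53·L_2(t).
Expanding and collecting terms gives P(t) = t² + 4.
Evaluating at t = 8: P(8) = 68.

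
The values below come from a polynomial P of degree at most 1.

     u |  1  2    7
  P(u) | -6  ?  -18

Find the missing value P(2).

-8

The 2 known points determine the degree-1 polynomial uniquely.
Write P(u) = au + b. Substituting each data point gives a linear system:
  a + b = -6
  7a + b = -18
Solving the system yields a = -2, b = -4.
So P(u) = -2u - 4.
Then P(2) = -8.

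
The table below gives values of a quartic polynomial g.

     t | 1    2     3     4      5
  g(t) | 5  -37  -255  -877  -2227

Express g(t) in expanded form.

g(t) = -4t^4 + 2t^3 + 4t + 3

Write g(t) = at^4 + bt^3 + ct^2 + dt + e. Substituting each data point gives a linear system:
  a + b + c + d + e = 5
  16a + 8b + 4c + 2d + e = -37
  81a + 27b + 9c + 3d + e = -255
  256a + 64b + 16c + 4d + e = -877
  625a + 125b + 25c + 5d + e = -2227
Solving the system yields a = -4, b = 2, c = 0, d = 4, e = 3.
So g(t) = -4t^4 + 2t^3 + 4t + 3.
Check: g(3) = -255. ✓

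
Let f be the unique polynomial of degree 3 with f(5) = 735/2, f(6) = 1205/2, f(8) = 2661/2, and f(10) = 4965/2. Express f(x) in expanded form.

f(x) = 2x^3 + 5x^2 - 2x + 5/2

Using the Lagrange interpolation formula with nodes 5, 6, 8, 10:
  L_0(x) = (x - 6)(x - 8)(x - 10) / -15
  L_1(x) = (x - 5)(x - 8)(x - 10) / 8
  L_2(x) = (x - 5)(x - 6)(x - 10) / -12
  L_3(x) = (x - 5)(x - 6)(x - 8) / 40
Then f(x) = 735/2·L_0(x) + 1205/2·L_1(x) + 2661/2·L_2(x) + 4965/2·L_3(x).
Expanding and collecting terms gives f(x) = 2x^3 + 5x^2 - 2x + 5/2.
Check: f(10) = 4965/2. ✓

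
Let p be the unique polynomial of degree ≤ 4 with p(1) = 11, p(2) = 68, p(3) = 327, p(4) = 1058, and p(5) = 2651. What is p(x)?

Write p(x) = ax^4 + bx^3 + cx^2 + dx + e. Substituting each data point gives a linear system:
  a + b + c + d + e = 11
  16a + 8b + 4c + 2d + e = 68
  81a + 27b + 9c + 3d + e = 327
  256a + 64b + 16c + 4d + e = 1058
  625a + 125b + 25c + 5d + e = 2651
Solving the system yields a = 5, b = -5, c = 6, d = -1, e = 6.
So p(x) = 5x⁴ - 5x³ + 6x² - x + 6.
Check: p(5) = 2651. ✓

p(x) = 5x^4 - 5x^3 + 6x^2 - x + 6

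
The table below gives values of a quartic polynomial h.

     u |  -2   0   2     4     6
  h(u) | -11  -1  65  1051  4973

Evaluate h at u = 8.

Forward differences of the values at u = -2, 0, 2, 4, 6:
  h  : -11  -1  65  1051  4973
  Δ  : 10  66  986  3922
  Δ^2: 56  920  2936
  Δ^3: 864  2016
  Δ^4: 1152
The fourth differences are constant, confirming degree 4.
Interpolating (Newton forward form) and evaluating at u = 8 gives h(8) = 14999.

14999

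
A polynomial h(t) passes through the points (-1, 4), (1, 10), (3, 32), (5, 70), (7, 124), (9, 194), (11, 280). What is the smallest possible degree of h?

2

Forward differences of the values at t = -1, 1, 3, 5, 7, 9, 11:
  h  : 4  10  32  70  124  194  280
  Δ  : 6  22  38  54  70  86
  Δ^2: 16  16  16  16  16
  Δ^3: 0  0  0  0
  Δ^4: 0  0  0
  Δ^5: 0  0
  Δ^6: 0
The second differences are constant (16) and nonzero, while all higher differences vanish, so the minimal degree is 2.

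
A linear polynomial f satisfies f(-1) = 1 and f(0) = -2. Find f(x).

f(x) = -3x - 2

Write f(x) = ax + b. Substituting each data point gives a linear system:
  -a + b = 1
  b = -2
Solving the system yields a = -3, b = -2.
So f(x) = -3x - 2.
Check: f(0) = -2. ✓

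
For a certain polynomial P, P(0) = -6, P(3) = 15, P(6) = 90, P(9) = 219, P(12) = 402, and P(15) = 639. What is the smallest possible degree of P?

2

Forward differences of the values at s = 0, 3, 6, 9, 12, 15:
  P  : -6  15  90  219  402  639
  Δ  : 21  75  129  183  237
  Δ^2: 54  54  54  54
  Δ^3: 0  0  0
  Δ^4: 0  0
  Δ^5: 0
The second differences are constant (54) and nonzero, while all higher differences vanish, so the minimal degree is 2.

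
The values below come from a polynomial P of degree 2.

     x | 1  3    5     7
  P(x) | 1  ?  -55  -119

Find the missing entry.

-15

The 3 known points determine the degree-2 polynomial uniquely.
Write P(x) = ax^2 + bx + c. Substituting each data point gives a linear system:
  a + b + c = 1
  25a + 5b + c = -55
  49a + 7b + c = -119
Solving the system yields a = -3, b = 4, c = 0.
So P(x) = -3x² + 4x.
Then P(3) = -15.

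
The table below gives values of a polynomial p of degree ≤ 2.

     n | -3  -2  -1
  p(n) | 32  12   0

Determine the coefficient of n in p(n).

Write p(n) = an^2 + bn + c. Substituting each data point gives a linear system:
  9a - 3b + c = 32
  4a - 2b + c = 12
  a - b + c = 0
Solving the system yields a = 4, b = 0, c = -4.
So p(n) = 4n² - 4.
The coefficient of n is 0.

0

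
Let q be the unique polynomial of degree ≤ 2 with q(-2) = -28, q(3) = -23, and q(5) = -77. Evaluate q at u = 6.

-116

Using the Lagrange interpolation formula with nodes -2, 3, 5:
  L_0(u) = (u - 3)(u - 5) / 35
  L_1(u) = (u + 2)(u - 5) / -10
  L_2(u) = (u + 2)(u - 3) / 14
Then q(u) = -28·L_0(u) - 23·L_1(u) - 77·L_2(u).
Expanding and collecting terms gives q(u) = -4u² + 5u - 2.
Evaluating at u = 6: q(6) = -116.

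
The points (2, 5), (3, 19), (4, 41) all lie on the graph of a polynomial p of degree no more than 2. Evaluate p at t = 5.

71

Using the Lagrange interpolation formula with nodes 2, 3, 4:
  L_0(t) = (t - 3)(t - 4) / 2
  L_1(t) = (t - 2)(t - 4) / -1
  L_2(t) = (t - 2)(t - 3) / 2
Then p(t) = 5·L_0(t) + 19·L_1(t) + 41·L_2(t).
Expanding and collecting terms gives p(t) = 4t^2 - 6t + 1.
Evaluating at t = 5: p(5) = 71.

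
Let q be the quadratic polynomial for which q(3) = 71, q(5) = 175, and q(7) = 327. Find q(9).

527

Forward differences of the values at n = 3, 5, 7:
  q  : 71  175  327
  Δ  : 104  152
  Δ^2: 48
The second differences are constant, confirming degree 2.
Interpolating (Newton forward form) and evaluating at n = 9 gives q(9) = 527.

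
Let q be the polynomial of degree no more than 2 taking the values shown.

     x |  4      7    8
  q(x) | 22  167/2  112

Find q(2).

1

Write q(x) = ax^2 + bx + c. Substituting each data point gives a linear system:
  16a + 4b + c = 22
  49a + 7b + c = 167/2
  64a + 8b + c = 112
Solving the system yields a = 2, b = -3/2, c = -4.
So q(x) = 2x² - (3/2)x - 4.
Then q(2) = 1.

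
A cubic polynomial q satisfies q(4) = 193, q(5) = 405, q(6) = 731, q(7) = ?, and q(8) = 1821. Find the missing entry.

1195

On equispaced nodes a degree-3 polynomial has vanishing fourth forward difference, so
  q(4) - 4·q(5) + 6·q(6) - 4·q(7) + q(8) = 0.
Substituting the known values and solving for q(7):
  -4·q(7) = -4780
  q(7) = 1195.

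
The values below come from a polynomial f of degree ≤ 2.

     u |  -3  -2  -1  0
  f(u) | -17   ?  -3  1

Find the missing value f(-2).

-9

The 3 known points determine the degree-2 polynomial uniquely.
Write f(u) = au^2 + bu + c. Substituting each data point gives a linear system:
  9a - 3b + c = -17
  a - b + c = -3
  c = 1
Solving the system yields a = -1, b = 3, c = 1.
So f(u) = -u^2 + 3u + 1.
Then f(-2) = -9.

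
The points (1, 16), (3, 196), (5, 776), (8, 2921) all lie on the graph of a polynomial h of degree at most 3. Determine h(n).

Write h(n) = an^3 + bn^2 + cn + d. Substituting each data point gives a linear system:
  a + b + c + d = 16
  27a + 9b + 3c + d = 196
  125a + 25b + 5c + d = 776
  512a + 64b + 8c + d = 2921
Solving the system yields a = 5, b = 5, c = 5, d = 1.
So h(n) = 5n³ + 5n² + 5n + 1.
Check: h(5) = 776. ✓

h(n) = 5n^3 + 5n^2 + 5n + 1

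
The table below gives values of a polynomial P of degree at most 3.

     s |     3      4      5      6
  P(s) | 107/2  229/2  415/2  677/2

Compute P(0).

5/2

Using the Lagrange interpolation formula with nodes 3, 4, 5, 6:
  L_0(s) = (s - 4)(s - 5)(s - 6) / -6
  L_1(s) = (s - 3)(s - 5)(s - 6) / 2
  L_2(s) = (s - 3)(s - 4)(s - 6) / -2
  L_3(s) = (s - 3)(s - 4)(s - 5) / 6
Then P(s) = 107/2·L_0(s) + 229/2·L_1(s) + 415/2·L_2(s) + 677/2·L_3(s).
Expanding and collecting terms gives P(s) = s³ + 4s² - 4s + 5/2.
Evaluating at s = 0: P(0) = 5/2.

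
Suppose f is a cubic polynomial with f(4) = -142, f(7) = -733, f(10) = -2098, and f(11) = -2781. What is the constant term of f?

2

Write f(x) = ax^3 + bx^2 + cx + d. Substituting each data point gives a linear system:
  64a + 16b + 4c + d = -142
  343a + 49b + 7c + d = -733
  1000a + 100b + 10c + d = -2098
  1331a + 121b + 11c + d = -2781
Solving the system yields a = -2, b = -1, c = 0, d = 2.
So f(x) = -2x³ - x² + 2.
The constant term is 2.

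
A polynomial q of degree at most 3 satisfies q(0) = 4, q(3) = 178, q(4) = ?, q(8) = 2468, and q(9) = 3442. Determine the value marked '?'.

The 4 known points determine the degree-3 polynomial uniquely.
Write q(n) = an^3 + bn^2 + cn + d. Substituting each data point gives a linear system:
  d = 4
  27a + 9b + 3c + d = 178
  512a + 64b + 8c + d = 2468
  729a + 81b + 9c + d = 3442
Solving the system yields a = 4, b = 6, c = 4, d = 4.
So q(n) = 4n^3 + 6n^2 + 4n + 4.
Then q(4) = 372.

372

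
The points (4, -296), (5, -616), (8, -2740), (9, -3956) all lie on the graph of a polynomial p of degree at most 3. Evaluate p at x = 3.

-110

Write p(x) = ax^3 + bx^2 + cx + d. Substituting each data point gives a linear system:
  64a + 16b + 4c + d = -296
  125a + 25b + 5c + d = -616
  512a + 64b + 8c + d = -2740
  729a + 81b + 9c + d = -3956
Solving the system yields a = -6, b = 5, c = 1, d = 4.
So p(x) = -6x^3 + 5x^2 + x + 4.
Then p(3) = -110.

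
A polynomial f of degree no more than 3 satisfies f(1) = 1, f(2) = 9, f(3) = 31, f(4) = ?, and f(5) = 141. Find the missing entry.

73

On equispaced nodes a degree-3 polynomial has vanishing fourth forward difference, so
  f(1) - 4·f(2) + 6·f(3) - 4·f(4) + f(5) = 0.
Substituting the known values and solving for f(4):
  -4·f(4) = -292
  f(4) = 73.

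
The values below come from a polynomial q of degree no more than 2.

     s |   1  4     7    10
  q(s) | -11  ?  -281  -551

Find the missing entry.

The 3 known points determine the degree-2 polynomial uniquely.
Write q(s) = as^2 + bs + c. Substituting each data point gives a linear system:
  a + b + c = -11
  49a + 7b + c = -281
  100a + 10b + c = -551
Solving the system yields a = -5, b = -5, c = -1.
So q(s) = -5s^2 - 5s - 1.
Then q(4) = -101.

-101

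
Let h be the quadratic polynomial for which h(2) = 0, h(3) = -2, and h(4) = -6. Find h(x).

Write h(x) = ax^2 + bx + c. Substituting each data point gives a linear system:
  4a + 2b + c = 0
  9a + 3b + c = -2
  16a + 4b + c = -6
Solving the system yields a = -1, b = 3, c = -2.
So h(x) = -x^2 + 3x - 2.
Check: h(2) = 0. ✓

h(x) = -x^2 + 3x - 2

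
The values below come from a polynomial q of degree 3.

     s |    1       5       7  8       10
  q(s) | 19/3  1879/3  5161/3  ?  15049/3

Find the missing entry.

The 4 known points determine the degree-3 polynomial uniquely.
Write q(s) = as^3 + bs^2 + cs + d. Substituting each data point gives a linear system:
  a + b + c + d = 19/3
  125a + 25b + 5c + d = 1879/3
  343a + 49b + 7c + d = 5161/3
  1000a + 100b + 10c + d = 15049/3
Solving the system yields a = 5, b = 1/3, c = -2, d = 3.
So q(s) = 5s^3 + (1/3)s^2 - 2s + 3.
Then q(8) = 7705/3.

7705/3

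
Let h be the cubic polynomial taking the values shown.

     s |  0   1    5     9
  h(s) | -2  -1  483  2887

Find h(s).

Using the Lagrange interpolation formula with nodes 0, 1, 5, 9:
  L_0(s) = (s - 1)(s - 5)(s - 9) / -45
  L_1(s) = s(s - 5)(s - 9) / 32
  L_2(s) = s(s - 1)(s - 9) / -80
  L_3(s) = s(s - 1)(s - 5) / 288
Then h(s) = -2·L_0(s) - 1·L_1(s) + 483·L_2(s) + 2887·L_3(s).
Expanding and collecting terms gives h(s) = 4s³ - 3s - 2.
Check: h(5) = 483. ✓

h(s) = 4s^3 - 3s - 2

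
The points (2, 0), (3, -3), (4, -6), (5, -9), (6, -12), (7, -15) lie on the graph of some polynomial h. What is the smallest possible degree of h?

1

Forward differences of the values at t = 2, 3, 4, 5, 6, 7:
  h  : 0  -3  -6  -9  -12  -15
  Δ  : -3  -3  -3  -3  -3
  Δ^2: 0  0  0  0
  Δ^3: 0  0  0
  Δ^4: 0  0
  Δ^5: 0
The first differences are constant (-3) and nonzero, while all higher differences vanish, so the minimal degree is 1.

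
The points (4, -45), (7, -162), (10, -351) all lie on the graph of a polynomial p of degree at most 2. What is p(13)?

Forward differences of the values at t = 4, 7, 10:
  p  : -45  -162  -351
  Δ  : -117  -189
  Δ^2: -72
The second differences are constant, confirming degree 2.
Interpolating (Newton forward form) and evaluating at t = 13 gives p(13) = -612.

-612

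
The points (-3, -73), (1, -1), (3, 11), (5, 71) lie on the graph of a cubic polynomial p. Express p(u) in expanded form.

p(u) = u^3 - 3u^2 + 5u - 4

Write p(u) = au^3 + bu^2 + cu + d. Substituting each data point gives a linear system:
  -27a + 9b - 3c + d = -73
  a + b + c + d = -1
  27a + 9b + 3c + d = 11
  125a + 25b + 5c + d = 71
Solving the system yields a = 1, b = -3, c = 5, d = -4.
So p(u) = u^3 - 3u^2 + 5u - 4.
Check: p(3) = 11. ✓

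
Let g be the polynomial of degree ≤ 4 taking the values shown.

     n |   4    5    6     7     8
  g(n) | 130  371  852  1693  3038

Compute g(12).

Write g(n) = an^4 + bn^3 + cn^2 + dn + e. Substituting each data point gives a linear system:
  256a + 64b + 16c + 4d + e = 130
  625a + 125b + 25c + 5d + e = 371
  1296a + 216b + 36c + 6d + e = 852
  2401a + 343b + 49c + 7d + e = 1693
  4096a + 512b + 64c + 8d + e = 3038
Solving the system yields a = 1, b = -2, c = -1, d = 3, e = 6.
So g(n) = n⁴ - 2n³ - n² + 3n + 6.
Then g(12) = 17178.

17178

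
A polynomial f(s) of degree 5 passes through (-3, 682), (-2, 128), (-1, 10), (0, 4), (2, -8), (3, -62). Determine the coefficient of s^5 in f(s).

Write f(s) = as^5 + bs^4 + cs^3 + ds^2 + es + k. Substituting each data point gives a linear system:
  -243a + 81b - 27c + 9d - 3e + k = 682
  -32a + 16b - 8c + 4d - 2e + k = 128
  -a + b - c + d - e + k = 10
  k = 4
  32a + 16b + 8c + 4d + 2e + k = -8
  243a + 81b + 27c + 9d + 3e + k = -62
Solving the system yields a = -1, b = 4, c = -5, d = -2, e = 2, k = 4.
So f(s) = -s⁵ + 4s⁴ - 5s³ - 2s² + 2s + 4.
The leading coefficient is -1.

-1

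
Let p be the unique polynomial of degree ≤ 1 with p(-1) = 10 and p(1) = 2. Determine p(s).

p(s) = -4s + 6

Write p(s) = as + b. Substituting each data point gives a linear system:
  -a + b = 10
  a + b = 2
Solving the system yields a = -4, b = 6.
So p(s) = -4s + 6.
Check: p(1) = 2. ✓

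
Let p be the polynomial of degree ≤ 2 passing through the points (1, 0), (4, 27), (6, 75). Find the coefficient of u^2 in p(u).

3

Write p(u) = au^2 + bu + c. Substituting each data point gives a linear system:
  a + b + c = 0
  16a + 4b + c = 27
  36a + 6b + c = 75
Solving the system yields a = 3, b = -6, c = 3.
So p(u) = 3u^2 - 6u + 3.
The leading coefficient is 3.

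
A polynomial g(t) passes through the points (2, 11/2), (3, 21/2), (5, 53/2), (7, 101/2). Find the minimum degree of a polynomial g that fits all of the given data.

2

Divided differences on the nodes 2, 3, 5, 7:
  order 0: 11/2  21/2  53/2  101/2
  order 1: 5  8  12
  order 2: 1  1
  order 3: 0
The order-2 divided differences are all 1 (nonzero) and every higher order vanishes, so the data lies on a polynomial of degree exactly 2.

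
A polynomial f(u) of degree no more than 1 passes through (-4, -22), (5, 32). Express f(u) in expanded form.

Write f(u) = au + b. Substituting each data point gives a linear system:
  -4a + b = -22
  5a + b = 32
Solving the system yields a = 6, b = 2.
So f(u) = 6u + 2.
Check: f(-4) = -22. ✓

f(u) = 6u + 2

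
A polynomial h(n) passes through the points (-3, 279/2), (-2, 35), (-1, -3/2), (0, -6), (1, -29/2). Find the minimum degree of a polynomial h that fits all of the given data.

3

Forward differences of the values at n = -3, -2, -1, 0, 1:
  h  : 279/2  35  -3/2  -6  -29/2
  Δ  : -209/2  -73/2  -9/2  -17/2
  Δ^2: 68  32  -4
  Δ^3: -36  -36
  Δ^4: 0
The third differences are constant (-36) and nonzero, while all higher differences vanish, so the minimal degree is 3.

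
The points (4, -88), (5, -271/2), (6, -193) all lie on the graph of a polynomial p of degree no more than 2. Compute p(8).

-338

Write p(n) = an^2 + bn + c. Substituting each data point gives a linear system:
  16a + 4b + c = -88
  25a + 5b + c = -271/2
  36a + 6b + c = -193
Solving the system yields a = -5, b = -5/2, c = 2.
So p(n) = -5n² - (5/2)n + 2.
Then p(8) = -338.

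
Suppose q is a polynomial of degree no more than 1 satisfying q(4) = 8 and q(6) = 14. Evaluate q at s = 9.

23

Write q(s) = as + b. Substituting each data point gives a linear system:
  4a + b = 8
  6a + b = 14
Solving the system yields a = 3, b = -4.
So q(s) = 3s - 4.
Then q(9) = 23.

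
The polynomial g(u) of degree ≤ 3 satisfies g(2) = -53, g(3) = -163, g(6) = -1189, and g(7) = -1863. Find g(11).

Write g(u) = au^3 + bu^2 + cu + d. Substituting each data point gives a linear system:
  8a + 4b + 2c + d = -53
  27a + 9b + 3c + d = -163
  216a + 36b + 6c + d = -1189
  343a + 49b + 7c + d = -1863
Solving the system yields a = -5, b = -3, c = 0, d = -1.
So g(u) = -5u³ - 3u² - 1.
Then g(11) = -7019.

-7019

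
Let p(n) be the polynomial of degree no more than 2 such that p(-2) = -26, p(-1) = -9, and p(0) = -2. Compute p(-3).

-53

Forward differences of the values at n = -2, -1, 0:
  p  : -26  -9  -2
  Δ  : 17  7
  Δ^2: -10
The second differences are constant, confirming degree 2.
Interpolating (Newton forward form) and evaluating at n = -3 gives p(-3) = -53.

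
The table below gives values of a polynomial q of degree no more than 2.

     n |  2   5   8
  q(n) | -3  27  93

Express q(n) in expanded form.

q(n) = 2n^2 - 4n - 3

Using the Lagrange interpolation formula with nodes 2, 5, 8:
  L_0(n) = (n - 5)(n - 8) / 18
  L_1(n) = (n - 2)(n - 8) / -9
  L_2(n) = (n - 2)(n - 5) / 18
Then q(n) = -3·L_0(n) + 27·L_1(n) + 93·L_2(n).
Expanding and collecting terms gives q(n) = 2n² - 4n - 3.
Check: q(5) = 27. ✓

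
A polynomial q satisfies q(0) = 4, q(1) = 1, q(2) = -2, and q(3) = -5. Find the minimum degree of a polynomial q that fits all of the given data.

Forward differences of the values at x = 0, 1, 2, 3:
  q  : 4  1  -2  -5
  Δ  : -3  -3  -3
  Δ^2: 0  0
  Δ^3: 0
The first differences are constant (-3) and nonzero, while all higher differences vanish, so the minimal degree is 1.

1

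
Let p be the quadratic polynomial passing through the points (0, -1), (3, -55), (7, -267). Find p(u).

p(u) = -5u^2 - 3u - 1

Using the Lagrange interpolation formula with nodes 0, 3, 7:
  L_0(u) = (u - 3)(u - 7) / 21
  L_1(u) = u(u - 7) / -12
  L_2(u) = u(u - 3) / 28
Then p(u) = -1·L_0(u) - 55·L_1(u) - 267·L_2(u).
Expanding and collecting terms gives p(u) = -5u^2 - 3u - 1.
Check: p(3) = -55. ✓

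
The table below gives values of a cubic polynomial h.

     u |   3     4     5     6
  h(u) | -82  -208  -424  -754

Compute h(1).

Using the Lagrange interpolation formula with nodes 3, 4, 5, 6:
  L_0(u) = (u - 4)(u - 5)(u - 6) / -6
  L_1(u) = (u - 3)(u - 5)(u - 6) / 2
  L_2(u) = (u - 3)(u - 4)(u - 6) / -2
  L_3(u) = (u - 3)(u - 4)(u - 5) / 6
Then h(u) = -82·L_0(u) - 208·L_1(u) - 424·L_2(u) - 754·L_3(u).
Expanding and collecting terms gives h(u) = -4u^3 + 3u^2 + u - 4.
Evaluating at u = 1: h(1) = -4.

-4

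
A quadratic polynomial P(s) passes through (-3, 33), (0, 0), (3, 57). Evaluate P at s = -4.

Forward differences of the values at s = -3, 0, 3:
  P  : 33  0  57
  Δ  : -33  57
  Δ^2: 90
The second differences are constant, confirming degree 2.
Interpolating (Newton forward form) and evaluating at s = -4 gives P(-4) = 64.

64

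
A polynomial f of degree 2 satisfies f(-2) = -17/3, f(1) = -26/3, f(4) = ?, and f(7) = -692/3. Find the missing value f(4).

-251/3

On equispaced nodes a degree-2 polynomial has vanishing third forward difference, so
  - f(-2) + 3·f(1) - 3·f(4) + f(7) = 0.
Substituting the known values and solving for f(4):
  -3·f(4) = 251
  f(4) = -251/3.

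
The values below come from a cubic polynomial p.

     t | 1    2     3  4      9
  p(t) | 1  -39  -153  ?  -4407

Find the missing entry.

-377

The 4 known points determine the degree-3 polynomial uniquely.
Write p(t) = at^3 + bt^2 + ct + d. Substituting each data point gives a linear system:
  a + b + c + d = 1
  8a + 4b + 2c + d = -39
  27a + 9b + 3c + d = -153
  729a + 81b + 9c + d = -4407
Solving the system yields a = -6, b = -1, c = 5, d = 3.
So p(t) = -6t³ - t² + 5t + 3.
Then p(4) = -377.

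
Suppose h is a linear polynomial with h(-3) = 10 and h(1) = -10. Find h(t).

h(t) = -5t - 5

Write h(t) = at + b. Substituting each data point gives a linear system:
  -3a + b = 10
  a + b = -10
Solving the system yields a = -5, b = -5.
So h(t) = -5t - 5.
Check: h(-3) = 10. ✓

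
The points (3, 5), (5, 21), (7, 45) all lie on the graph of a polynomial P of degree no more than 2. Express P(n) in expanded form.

Using the Lagrange interpolation formula with nodes 3, 5, 7:
  L_0(n) = (n - 5)(n - 7) / 8
  L_1(n) = (n - 3)(n - 7) / -4
  L_2(n) = (n - 3)(n - 5) / 8
Then P(n) = 5·L_0(n) + 21·L_1(n) + 45·L_2(n).
Expanding and collecting terms gives P(n) = n² - 4.
Check: P(3) = 5. ✓

P(n) = n^2 - 4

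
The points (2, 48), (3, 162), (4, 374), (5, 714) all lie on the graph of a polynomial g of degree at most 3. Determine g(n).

g(n) = 5n^3 + 4n^2 - n - 6

Write g(n) = an^3 + bn^2 + cn + d. Substituting each data point gives a linear system:
  8a + 4b + 2c + d = 48
  27a + 9b + 3c + d = 162
  64a + 16b + 4c + d = 374
  125a + 25b + 5c + d = 714
Solving the system yields a = 5, b = 4, c = -1, d = -6.
So g(n) = 5n^3 + 4n^2 - n - 6.
Check: g(5) = 714. ✓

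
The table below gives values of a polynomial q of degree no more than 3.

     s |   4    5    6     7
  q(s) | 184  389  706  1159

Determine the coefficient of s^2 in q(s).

-4

Write q(s) = as^3 + bs^2 + cs + d. Substituting each data point gives a linear system:
  64a + 16b + 4c + d = 184
  125a + 25b + 5c + d = 389
  216a + 36b + 6c + d = 706
  343a + 49b + 7c + d = 1159
Solving the system yields a = 4, b = -4, c = -3, d = 4.
So q(s) = 4s³ - 4s² - 3s + 4.
The coefficient of s^2 is -4.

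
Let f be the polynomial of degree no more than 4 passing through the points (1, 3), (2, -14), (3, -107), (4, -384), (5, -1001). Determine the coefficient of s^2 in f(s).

0

Write f(s) = as^4 + bs^3 + cs^2 + ds + e. Substituting each data point gives a linear system:
  a + b + c + d + e = 3
  16a + 8b + 4c + 2d + e = -14
  81a + 27b + 9c + 3d + e = -107
  256a + 64b + 16c + 4d + e = -384
  625a + 125b + 25c + 5d + e = -1001
Solving the system yields a = -2, b = 2, c = 0, d = -1, e = 4.
So f(s) = -2s⁴ + 2s³ - s + 4.
The coefficient of s^2 is 0.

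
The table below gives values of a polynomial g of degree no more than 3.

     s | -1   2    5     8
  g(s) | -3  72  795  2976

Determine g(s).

g(s) = 5s^3 + 6s^2 + 4s

Write g(s) = as^3 + bs^2 + cs + d. Substituting each data point gives a linear system:
  -a + b - c + d = -3
  8a + 4b + 2c + d = 72
  125a + 25b + 5c + d = 795
  512a + 64b + 8c + d = 2976
Solving the system yields a = 5, b = 6, c = 4, d = 0.
So g(s) = 5s^3 + 6s^2 + 4s.
Check: g(8) = 2976. ✓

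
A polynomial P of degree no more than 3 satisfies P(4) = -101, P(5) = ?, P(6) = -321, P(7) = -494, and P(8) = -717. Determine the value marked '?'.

-192

The 4 known points determine the degree-3 polynomial uniquely.
Write P(s) = as^3 + bs^2 + cs + d. Substituting each data point gives a linear system:
  64a + 16b + 4c + d = -101
  216a + 36b + 6c + d = -321
  343a + 49b + 7c + d = -494
  512a + 64b + 8c + d = -717
Solving the system yields a = -1, b = -4, c = 6, d = 3.
So P(s) = -s^3 - 4s^2 + 6s + 3.
Then P(5) = -192.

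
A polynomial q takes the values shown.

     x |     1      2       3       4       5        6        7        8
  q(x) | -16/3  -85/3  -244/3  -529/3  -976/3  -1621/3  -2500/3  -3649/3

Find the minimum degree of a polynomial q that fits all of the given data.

Forward differences of the values at x = 1, 2, 3, 4, 5, 6, 7, 8:
  q  : -16/3  -85/3  -244/3  -529/3  -976/3  -1621/3  -2500/3  -3649/3
  Δ  : -23  -53  -95  -149  -215  -293  -383
  Δ^2: -30  -42  -54  -66  -78  -90
  Δ^3: -12  -12  -12  -12  -12
  Δ^4: 0  0  0  0
  Δ^5: 0  0  0
  Δ^6: 0  0
  Δ^7: 0
The third differences are constant (-12) and nonzero, while all higher differences vanish, so the minimal degree is 3.

3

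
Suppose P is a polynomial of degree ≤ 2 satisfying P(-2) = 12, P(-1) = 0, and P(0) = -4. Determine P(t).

Write P(t) = at^2 + bt + c. Substituting each data point gives a linear system:
  4a - 2b + c = 12
  a - b + c = 0
  c = -4
Solving the system yields a = 4, b = 0, c = -4.
So P(t) = 4t² - 4.
Check: P(-1) = 0. ✓

P(t) = 4t^2 - 4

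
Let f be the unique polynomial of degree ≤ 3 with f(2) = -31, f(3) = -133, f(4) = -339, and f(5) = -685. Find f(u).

f(u) = -6u^3 + 2u^2 + 2u + 5

Write f(u) = au^3 + bu^2 + cu + d. Substituting each data point gives a linear system:
  8a + 4b + 2c + d = -31
  27a + 9b + 3c + d = -133
  64a + 16b + 4c + d = -339
  125a + 25b + 5c + d = -685
Solving the system yields a = -6, b = 2, c = 2, d = 5.
So f(u) = -6u³ + 2u² + 2u + 5.
Check: f(5) = -685. ✓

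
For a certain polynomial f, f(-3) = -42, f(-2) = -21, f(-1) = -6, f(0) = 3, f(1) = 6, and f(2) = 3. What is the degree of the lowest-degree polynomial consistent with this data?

2

Forward differences of the values at t = -3, -2, -1, 0, 1, 2:
  f  : -42  -21  -6  3  6  3
  Δ  : 21  15  9  3  -3
  Δ^2: -6  -6  -6  -6
  Δ^3: 0  0  0
  Δ^4: 0  0
  Δ^5: 0
The second differences are constant (-6) and nonzero, while all higher differences vanish, so the minimal degree is 2.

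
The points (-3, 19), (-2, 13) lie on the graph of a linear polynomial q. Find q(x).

Using the Lagrange interpolation formula with nodes -3, -2:
  L_0(x) = (x + 2) / -1
  L_1(x) = (x + 3) / 1
Then q(x) = 19·L_0(x) + 13·L_1(x).
Expanding and collecting terms gives q(x) = -6x + 1.
Check: q(-2) = 13. ✓

q(x) = -6x + 1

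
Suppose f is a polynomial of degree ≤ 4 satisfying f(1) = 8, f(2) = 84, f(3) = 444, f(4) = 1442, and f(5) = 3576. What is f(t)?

f(t) = 6t^4 - t^3 - 2t^2 - t + 6

Using the Lagrange interpolation formula with nodes 1, 2, 3, 4, 5:
  L_0(t) = (t - 2)(t - 3)(t - 4)(t - 5) / 24
  L_1(t) = (t - 1)(t - 3)(t - 4)(t - 5) / -6
  L_2(t) = (t - 1)(t - 2)(t - 4)(t - 5) / 4
  L_3(t) = (t - 1)(t - 2)(t - 3)(t - 5) / -6
  L_4(t) = (t - 1)(t - 2)(t - 3)(t - 4) / 24
Then f(t) = 8·L_0(t) + 84·L_1(t) + 444·L_2(t) + 1442·L_3(t) + 3576·L_4(t).
Expanding and collecting terms gives f(t) = 6t^4 - t^3 - 2t^2 - t + 6.
Check: f(4) = 1442. ✓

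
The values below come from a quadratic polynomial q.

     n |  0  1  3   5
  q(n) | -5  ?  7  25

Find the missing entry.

-3

The 3 known points determine the degree-2 polynomial uniquely.
Write q(n) = an^2 + bn + c. Substituting each data point gives a linear system:
  c = -5
  9a + 3b + c = 7
  25a + 5b + c = 25
Solving the system yields a = 1, b = 1, c = -5.
So q(n) = n^2 + n - 5.
Then q(1) = -3.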